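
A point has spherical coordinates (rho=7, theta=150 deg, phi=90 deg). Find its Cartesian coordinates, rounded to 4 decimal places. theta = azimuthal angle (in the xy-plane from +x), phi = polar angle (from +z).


x = 7 * sin(90) * cos(150) = -6.0622
y = 7 * sin(90) * sin(150) = 3.5
z = 7 * cos(90) = 0

(-6.0622, 3.5, 0)


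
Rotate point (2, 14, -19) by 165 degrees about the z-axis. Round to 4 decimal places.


x' = 2*cos(165) - 14*sin(165) = -5.5553
y' = 2*sin(165) + 14*cos(165) = -13.0053
z' = -19

(-5.5553, -13.0053, -19)


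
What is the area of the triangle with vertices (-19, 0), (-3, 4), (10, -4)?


Area = |x1(y2-y3) + x2(y3-y1) + x3(y1-y2)| / 2
= |-19*(4--4) + -3*(-4-0) + 10*(0-4)| / 2
= 90

90


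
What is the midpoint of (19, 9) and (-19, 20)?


Midpoint = ((19+-19)/2, (9+20)/2) = (0, 14.5)

(0, 14.5)


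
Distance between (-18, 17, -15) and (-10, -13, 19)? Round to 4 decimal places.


d = sqrt((-10--18)^2 + (-13-17)^2 + (19--15)^2) = 46.0435

46.0435


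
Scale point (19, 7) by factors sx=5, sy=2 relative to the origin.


Scaling: (x*sx, y*sy) = (19*5, 7*2) = (95, 14)

(95, 14)


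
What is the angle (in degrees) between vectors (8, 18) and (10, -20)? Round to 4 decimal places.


dot = 8*10 + 18*-20 = -280
|u| = 19.6977, |v| = 22.3607
cos(angle) = -0.6357
angle = 129.4725 degrees

129.4725 degrees


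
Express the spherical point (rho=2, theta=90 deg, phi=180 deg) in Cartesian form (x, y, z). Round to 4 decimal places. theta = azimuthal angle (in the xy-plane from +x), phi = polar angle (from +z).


x = 2 * sin(180) * cos(90) = 0
y = 2 * sin(180) * sin(90) = 0
z = 2 * cos(180) = -2

(0, 0, -2)


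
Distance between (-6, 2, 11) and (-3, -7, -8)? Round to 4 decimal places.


d = sqrt((-3--6)^2 + (-7-2)^2 + (-8-11)^2) = 21.2368

21.2368


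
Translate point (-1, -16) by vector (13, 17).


Translation: (x+dx, y+dy) = (-1+13, -16+17) = (12, 1)

(12, 1)


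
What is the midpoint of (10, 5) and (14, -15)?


Midpoint = ((10+14)/2, (5+-15)/2) = (12, -5)

(12, -5)


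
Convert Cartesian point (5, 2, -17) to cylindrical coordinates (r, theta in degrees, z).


r = sqrt(5^2 + 2^2) = 5.3852
theta = atan2(2, 5) = 21.8014 deg
z = -17

r = 5.3852, theta = 21.8014 deg, z = -17


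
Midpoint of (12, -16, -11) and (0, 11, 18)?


Midpoint = ((12+0)/2, (-16+11)/2, (-11+18)/2) = (6, -2.5, 3.5)

(6, -2.5, 3.5)


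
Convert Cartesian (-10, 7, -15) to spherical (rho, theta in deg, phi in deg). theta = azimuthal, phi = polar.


rho = sqrt((-10)^2 + 7^2 + (-15)^2) = 19.3391
theta = atan2(7, -10) = 145.008 deg
phi = acos(-15/19.3391) = 140.8623 deg

rho = 19.3391, theta = 145.008 deg, phi = 140.8623 deg


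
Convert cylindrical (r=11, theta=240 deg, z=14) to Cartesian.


x = 11 * cos(240) = -5.5
y = 11 * sin(240) = -9.5263
z = 14

(-5.5, -9.5263, 14)


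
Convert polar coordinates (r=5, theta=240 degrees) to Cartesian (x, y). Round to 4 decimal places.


x = 5 * cos(240) = -2.5
y = 5 * sin(240) = -4.3301

(-2.5, -4.3301)


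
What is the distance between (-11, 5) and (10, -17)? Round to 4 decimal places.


d = sqrt((10--11)^2 + (-17-5)^2) = 30.4138

30.4138


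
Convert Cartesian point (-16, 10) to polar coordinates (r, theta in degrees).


r = sqrt((-16)^2 + 10^2) = 18.868
theta = atan2(10, -16) = 147.9946 degrees

r = 18.868, theta = 147.9946 degrees


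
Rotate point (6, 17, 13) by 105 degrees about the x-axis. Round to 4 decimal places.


x' = 6
y' = 17*cos(105) - 13*sin(105) = -16.957
z' = 17*sin(105) + 13*cos(105) = 13.0561

(6, -16.957, 13.0561)


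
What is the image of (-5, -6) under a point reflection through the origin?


Reflection through origin: (x, y) -> (-x, -y)
(-5, -6) -> (5, 6)

(5, 6)


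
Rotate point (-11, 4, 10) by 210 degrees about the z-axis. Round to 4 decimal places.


x' = -11*cos(210) - 4*sin(210) = 11.5263
y' = -11*sin(210) + 4*cos(210) = 2.0359
z' = 10

(11.5263, 2.0359, 10)


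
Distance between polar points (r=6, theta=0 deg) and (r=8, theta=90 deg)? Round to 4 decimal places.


d = sqrt(r1^2 + r2^2 - 2*r1*r2*cos(t2-t1))
d = sqrt(6^2 + 8^2 - 2*6*8*cos(90-0)) = 10

10


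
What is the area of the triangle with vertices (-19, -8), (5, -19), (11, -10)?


Area = |x1(y2-y3) + x2(y3-y1) + x3(y1-y2)| / 2
= |-19*(-19--10) + 5*(-10--8) + 11*(-8--19)| / 2
= 141

141


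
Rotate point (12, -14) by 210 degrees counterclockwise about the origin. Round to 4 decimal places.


x' = 12*cos(210) - -14*sin(210) = -17.3923
y' = 12*sin(210) + -14*cos(210) = 6.1244

(-17.3923, 6.1244)


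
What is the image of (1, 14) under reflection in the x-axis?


Reflection across x-axis: (x, y) -> (x, -y)
(1, 14) -> (1, -14)

(1, -14)


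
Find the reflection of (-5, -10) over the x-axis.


Reflection across x-axis: (x, y) -> (x, -y)
(-5, -10) -> (-5, 10)

(-5, 10)


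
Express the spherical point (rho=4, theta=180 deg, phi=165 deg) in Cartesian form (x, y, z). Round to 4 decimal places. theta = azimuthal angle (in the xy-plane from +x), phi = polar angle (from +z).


x = 4 * sin(165) * cos(180) = -1.0353
y = 4 * sin(165) * sin(180) = 0
z = 4 * cos(165) = -3.8637

(-1.0353, 0, -3.8637)


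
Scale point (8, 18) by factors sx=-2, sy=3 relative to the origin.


Scaling: (x*sx, y*sy) = (8*-2, 18*3) = (-16, 54)

(-16, 54)


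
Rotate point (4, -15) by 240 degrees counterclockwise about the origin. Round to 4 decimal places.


x' = 4*cos(240) - -15*sin(240) = -14.9904
y' = 4*sin(240) + -15*cos(240) = 4.0359

(-14.9904, 4.0359)


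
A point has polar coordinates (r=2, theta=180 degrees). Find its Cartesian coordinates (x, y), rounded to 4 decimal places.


x = 2 * cos(180) = -2
y = 2 * sin(180) = 0

(-2, 0)


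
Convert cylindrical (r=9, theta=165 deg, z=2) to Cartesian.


x = 9 * cos(165) = -8.6933
y = 9 * sin(165) = 2.3294
z = 2

(-8.6933, 2.3294, 2)


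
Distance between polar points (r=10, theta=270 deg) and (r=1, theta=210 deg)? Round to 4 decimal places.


d = sqrt(r1^2 + r2^2 - 2*r1*r2*cos(t2-t1))
d = sqrt(10^2 + 1^2 - 2*10*1*cos(210-270)) = 9.5394

9.5394


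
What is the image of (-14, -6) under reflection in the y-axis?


Reflection across y-axis: (x, y) -> (-x, y)
(-14, -6) -> (14, -6)

(14, -6)


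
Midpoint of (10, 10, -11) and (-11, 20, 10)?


Midpoint = ((10+-11)/2, (10+20)/2, (-11+10)/2) = (-0.5, 15, -0.5)

(-0.5, 15, -0.5)


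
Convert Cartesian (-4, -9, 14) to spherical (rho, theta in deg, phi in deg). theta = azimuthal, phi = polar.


rho = sqrt((-4)^2 + (-9)^2 + 14^2) = 17.1172
theta = atan2(-9, -4) = 246.0375 deg
phi = acos(14/17.1172) = 35.126 deg

rho = 17.1172, theta = 246.0375 deg, phi = 35.126 deg


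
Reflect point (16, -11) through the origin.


Reflection through origin: (x, y) -> (-x, -y)
(16, -11) -> (-16, 11)

(-16, 11)


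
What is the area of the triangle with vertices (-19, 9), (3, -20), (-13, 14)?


Area = |x1(y2-y3) + x2(y3-y1) + x3(y1-y2)| / 2
= |-19*(-20-14) + 3*(14-9) + -13*(9--20)| / 2
= 142

142


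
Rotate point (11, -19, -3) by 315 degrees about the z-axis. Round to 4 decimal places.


x' = 11*cos(315) - -19*sin(315) = -5.6569
y' = 11*sin(315) + -19*cos(315) = -21.2132
z' = -3

(-5.6569, -21.2132, -3)


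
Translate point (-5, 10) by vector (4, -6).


Translation: (x+dx, y+dy) = (-5+4, 10+-6) = (-1, 4)

(-1, 4)


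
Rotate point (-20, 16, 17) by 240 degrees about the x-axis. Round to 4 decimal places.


x' = -20
y' = 16*cos(240) - 17*sin(240) = 6.7224
z' = 16*sin(240) + 17*cos(240) = -22.3564

(-20, 6.7224, -22.3564)


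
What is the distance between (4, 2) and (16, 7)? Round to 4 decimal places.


d = sqrt((16-4)^2 + (7-2)^2) = 13

13


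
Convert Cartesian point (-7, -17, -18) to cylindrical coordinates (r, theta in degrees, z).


r = sqrt((-7)^2 + (-17)^2) = 18.3848
theta = atan2(-17, -7) = 247.6199 deg
z = -18

r = 18.3848, theta = 247.6199 deg, z = -18


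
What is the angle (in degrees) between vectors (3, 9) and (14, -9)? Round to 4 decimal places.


dot = 3*14 + 9*-9 = -39
|u| = 9.4868, |v| = 16.6433
cos(angle) = -0.247
angle = 104.3003 degrees

104.3003 degrees


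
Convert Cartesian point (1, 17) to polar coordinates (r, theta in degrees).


r = sqrt(1^2 + 17^2) = 17.0294
theta = atan2(17, 1) = 86.6335 degrees

r = 17.0294, theta = 86.6335 degrees


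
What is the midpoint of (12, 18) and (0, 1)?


Midpoint = ((12+0)/2, (18+1)/2) = (6, 9.5)

(6, 9.5)


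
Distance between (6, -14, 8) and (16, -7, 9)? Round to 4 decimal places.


d = sqrt((16-6)^2 + (-7--14)^2 + (9-8)^2) = 12.2474

12.2474


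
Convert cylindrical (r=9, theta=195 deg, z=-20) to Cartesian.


x = 9 * cos(195) = -8.6933
y = 9 * sin(195) = -2.3294
z = -20

(-8.6933, -2.3294, -20)


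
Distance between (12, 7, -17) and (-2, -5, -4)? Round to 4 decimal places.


d = sqrt((-2-12)^2 + (-5-7)^2 + (-4--17)^2) = 22.561

22.561


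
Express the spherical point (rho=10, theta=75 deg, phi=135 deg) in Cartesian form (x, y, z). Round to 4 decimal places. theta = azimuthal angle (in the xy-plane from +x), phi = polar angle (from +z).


x = 10 * sin(135) * cos(75) = 1.8301
y = 10 * sin(135) * sin(75) = 6.8301
z = 10 * cos(135) = -7.0711

(1.8301, 6.8301, -7.0711)


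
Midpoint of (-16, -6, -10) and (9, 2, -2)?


Midpoint = ((-16+9)/2, (-6+2)/2, (-10+-2)/2) = (-3.5, -2, -6)

(-3.5, -2, -6)


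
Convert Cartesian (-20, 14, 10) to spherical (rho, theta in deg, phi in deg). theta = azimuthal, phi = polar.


rho = sqrt((-20)^2 + 14^2 + 10^2) = 26.3818
theta = atan2(14, -20) = 145.008 deg
phi = acos(10/26.3818) = 67.7252 deg

rho = 26.3818, theta = 145.008 deg, phi = 67.7252 deg


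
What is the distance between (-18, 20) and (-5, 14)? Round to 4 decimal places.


d = sqrt((-5--18)^2 + (14-20)^2) = 14.3178

14.3178


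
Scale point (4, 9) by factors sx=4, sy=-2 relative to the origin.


Scaling: (x*sx, y*sy) = (4*4, 9*-2) = (16, -18)

(16, -18)


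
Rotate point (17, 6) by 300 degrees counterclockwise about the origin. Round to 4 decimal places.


x' = 17*cos(300) - 6*sin(300) = 13.6962
y' = 17*sin(300) + 6*cos(300) = -11.7224

(13.6962, -11.7224)


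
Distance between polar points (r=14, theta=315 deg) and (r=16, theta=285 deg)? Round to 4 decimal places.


d = sqrt(r1^2 + r2^2 - 2*r1*r2*cos(t2-t1))
d = sqrt(14^2 + 16^2 - 2*14*16*cos(285-315)) = 8.0013

8.0013


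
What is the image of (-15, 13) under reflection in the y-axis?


Reflection across y-axis: (x, y) -> (-x, y)
(-15, 13) -> (15, 13)

(15, 13)


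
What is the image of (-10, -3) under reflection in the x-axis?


Reflection across x-axis: (x, y) -> (x, -y)
(-10, -3) -> (-10, 3)

(-10, 3)


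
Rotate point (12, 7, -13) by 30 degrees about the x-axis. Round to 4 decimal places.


x' = 12
y' = 7*cos(30) - -13*sin(30) = 12.5622
z' = 7*sin(30) + -13*cos(30) = -7.7583

(12, 12.5622, -7.7583)


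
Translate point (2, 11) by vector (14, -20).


Translation: (x+dx, y+dy) = (2+14, 11+-20) = (16, -9)

(16, -9)


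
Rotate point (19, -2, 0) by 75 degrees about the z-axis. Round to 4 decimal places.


x' = 19*cos(75) - -2*sin(75) = 6.8494
y' = 19*sin(75) + -2*cos(75) = 17.835
z' = 0

(6.8494, 17.835, 0)


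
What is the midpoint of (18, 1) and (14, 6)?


Midpoint = ((18+14)/2, (1+6)/2) = (16, 3.5)

(16, 3.5)


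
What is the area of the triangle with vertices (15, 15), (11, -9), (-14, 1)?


Area = |x1(y2-y3) + x2(y3-y1) + x3(y1-y2)| / 2
= |15*(-9-1) + 11*(1-15) + -14*(15--9)| / 2
= 320

320


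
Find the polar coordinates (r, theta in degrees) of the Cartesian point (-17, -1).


r = sqrt((-17)^2 + (-1)^2) = 17.0294
theta = atan2(-1, -17) = 183.3665 degrees

r = 17.0294, theta = 183.3665 degrees


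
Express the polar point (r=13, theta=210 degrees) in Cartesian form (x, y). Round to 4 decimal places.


x = 13 * cos(210) = -11.2583
y = 13 * sin(210) = -6.5

(-11.2583, -6.5)


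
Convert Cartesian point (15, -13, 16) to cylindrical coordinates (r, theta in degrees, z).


r = sqrt(15^2 + (-13)^2) = 19.8494
theta = atan2(-13, 15) = 319.0856 deg
z = 16

r = 19.8494, theta = 319.0856 deg, z = 16


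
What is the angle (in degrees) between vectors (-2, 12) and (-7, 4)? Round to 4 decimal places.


dot = -2*-7 + 12*4 = 62
|u| = 12.1655, |v| = 8.0623
cos(angle) = 0.6321
angle = 50.7928 degrees

50.7928 degrees


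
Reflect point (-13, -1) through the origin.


Reflection through origin: (x, y) -> (-x, -y)
(-13, -1) -> (13, 1)

(13, 1)


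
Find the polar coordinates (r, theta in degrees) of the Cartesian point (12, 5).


r = sqrt(12^2 + 5^2) = 13
theta = atan2(5, 12) = 22.6199 degrees

r = 13, theta = 22.6199 degrees


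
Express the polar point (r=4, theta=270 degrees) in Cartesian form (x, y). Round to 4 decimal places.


x = 4 * cos(270) = 0
y = 4 * sin(270) = -4

(0, -4)


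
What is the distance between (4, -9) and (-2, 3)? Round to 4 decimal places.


d = sqrt((-2-4)^2 + (3--9)^2) = 13.4164

13.4164


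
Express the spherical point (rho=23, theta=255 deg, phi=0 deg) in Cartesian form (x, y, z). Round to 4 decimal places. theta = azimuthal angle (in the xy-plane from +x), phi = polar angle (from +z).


x = 23 * sin(0) * cos(255) = 0
y = 23 * sin(0) * sin(255) = 0
z = 23 * cos(0) = 23

(0, 0, 23)


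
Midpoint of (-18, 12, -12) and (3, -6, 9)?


Midpoint = ((-18+3)/2, (12+-6)/2, (-12+9)/2) = (-7.5, 3, -1.5)

(-7.5, 3, -1.5)


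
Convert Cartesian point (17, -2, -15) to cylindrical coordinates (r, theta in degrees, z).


r = sqrt(17^2 + (-2)^2) = 17.1172
theta = atan2(-2, 17) = 353.2902 deg
z = -15

r = 17.1172, theta = 353.2902 deg, z = -15


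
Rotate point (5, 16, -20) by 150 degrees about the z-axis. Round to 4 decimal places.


x' = 5*cos(150) - 16*sin(150) = -12.3301
y' = 5*sin(150) + 16*cos(150) = -11.3564
z' = -20

(-12.3301, -11.3564, -20)


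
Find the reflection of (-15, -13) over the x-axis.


Reflection across x-axis: (x, y) -> (x, -y)
(-15, -13) -> (-15, 13)

(-15, 13)


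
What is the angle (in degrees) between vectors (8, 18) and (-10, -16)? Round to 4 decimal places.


dot = 8*-10 + 18*-16 = -368
|u| = 19.6977, |v| = 18.868
cos(angle) = -0.9902
angle = 171.9571 degrees

171.9571 degrees


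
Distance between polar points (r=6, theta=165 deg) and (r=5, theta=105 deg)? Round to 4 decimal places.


d = sqrt(r1^2 + r2^2 - 2*r1*r2*cos(t2-t1))
d = sqrt(6^2 + 5^2 - 2*6*5*cos(105-165)) = 5.5678

5.5678


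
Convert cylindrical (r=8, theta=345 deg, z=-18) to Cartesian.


x = 8 * cos(345) = 7.7274
y = 8 * sin(345) = -2.0706
z = -18

(7.7274, -2.0706, -18)


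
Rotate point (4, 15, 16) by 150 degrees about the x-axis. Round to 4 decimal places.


x' = 4
y' = 15*cos(150) - 16*sin(150) = -20.9904
z' = 15*sin(150) + 16*cos(150) = -6.3564

(4, -20.9904, -6.3564)


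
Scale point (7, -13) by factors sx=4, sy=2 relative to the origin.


Scaling: (x*sx, y*sy) = (7*4, -13*2) = (28, -26)

(28, -26)


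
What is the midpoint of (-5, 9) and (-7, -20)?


Midpoint = ((-5+-7)/2, (9+-20)/2) = (-6, -5.5)

(-6, -5.5)


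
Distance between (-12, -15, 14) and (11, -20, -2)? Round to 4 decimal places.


d = sqrt((11--12)^2 + (-20--15)^2 + (-2-14)^2) = 28.4605

28.4605


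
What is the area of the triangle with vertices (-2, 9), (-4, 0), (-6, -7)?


Area = |x1(y2-y3) + x2(y3-y1) + x3(y1-y2)| / 2
= |-2*(0--7) + -4*(-7-9) + -6*(9-0)| / 2
= 2

2


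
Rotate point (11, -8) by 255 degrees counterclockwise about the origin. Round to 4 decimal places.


x' = 11*cos(255) - -8*sin(255) = -10.5744
y' = 11*sin(255) + -8*cos(255) = -8.5546

(-10.5744, -8.5546)


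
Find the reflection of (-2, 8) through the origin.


Reflection through origin: (x, y) -> (-x, -y)
(-2, 8) -> (2, -8)

(2, -8)


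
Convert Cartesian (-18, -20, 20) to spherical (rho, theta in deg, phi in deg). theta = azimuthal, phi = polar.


rho = sqrt((-18)^2 + (-20)^2 + 20^2) = 33.5261
theta = atan2(-20, -18) = 228.0128 deg
phi = acos(20/33.5261) = 53.3768 deg

rho = 33.5261, theta = 228.0128 deg, phi = 53.3768 deg


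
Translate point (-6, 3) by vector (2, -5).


Translation: (x+dx, y+dy) = (-6+2, 3+-5) = (-4, -2)

(-4, -2)


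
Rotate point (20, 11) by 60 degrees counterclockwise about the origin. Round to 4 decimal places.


x' = 20*cos(60) - 11*sin(60) = 0.4737
y' = 20*sin(60) + 11*cos(60) = 22.8205

(0.4737, 22.8205)


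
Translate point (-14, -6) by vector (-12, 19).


Translation: (x+dx, y+dy) = (-14+-12, -6+19) = (-26, 13)

(-26, 13)


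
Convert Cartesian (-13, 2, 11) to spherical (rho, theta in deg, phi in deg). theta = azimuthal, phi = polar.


rho = sqrt((-13)^2 + 2^2 + 11^2) = 17.1464
theta = atan2(2, -13) = 171.2538 deg
phi = acos(11/17.1464) = 50.0938 deg

rho = 17.1464, theta = 171.2538 deg, phi = 50.0938 deg


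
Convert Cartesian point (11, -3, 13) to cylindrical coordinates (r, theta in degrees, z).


r = sqrt(11^2 + (-3)^2) = 11.4018
theta = atan2(-3, 11) = 344.7449 deg
z = 13

r = 11.4018, theta = 344.7449 deg, z = 13


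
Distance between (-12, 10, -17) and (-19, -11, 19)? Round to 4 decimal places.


d = sqrt((-19--12)^2 + (-11-10)^2 + (19--17)^2) = 42.2611

42.2611


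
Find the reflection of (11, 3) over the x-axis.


Reflection across x-axis: (x, y) -> (x, -y)
(11, 3) -> (11, -3)

(11, -3)


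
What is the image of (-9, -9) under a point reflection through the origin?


Reflection through origin: (x, y) -> (-x, -y)
(-9, -9) -> (9, 9)

(9, 9)


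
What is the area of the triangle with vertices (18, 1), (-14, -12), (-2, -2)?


Area = |x1(y2-y3) + x2(y3-y1) + x3(y1-y2)| / 2
= |18*(-12--2) + -14*(-2-1) + -2*(1--12)| / 2
= 82

82


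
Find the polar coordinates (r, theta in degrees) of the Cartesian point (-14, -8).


r = sqrt((-14)^2 + (-8)^2) = 16.1245
theta = atan2(-8, -14) = 209.7449 degrees

r = 16.1245, theta = 209.7449 degrees


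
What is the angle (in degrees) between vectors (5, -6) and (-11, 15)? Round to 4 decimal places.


dot = 5*-11 + -6*15 = -145
|u| = 7.8102, |v| = 18.6011
cos(angle) = -0.9981
angle = 176.4483 degrees

176.4483 degrees


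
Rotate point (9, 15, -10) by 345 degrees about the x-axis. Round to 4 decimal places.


x' = 9
y' = 15*cos(345) - -10*sin(345) = 11.9007
z' = 15*sin(345) + -10*cos(345) = -13.5415

(9, 11.9007, -13.5415)


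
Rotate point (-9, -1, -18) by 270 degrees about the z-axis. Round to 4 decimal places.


x' = -9*cos(270) - -1*sin(270) = -1
y' = -9*sin(270) + -1*cos(270) = 9
z' = -18

(-1, 9, -18)


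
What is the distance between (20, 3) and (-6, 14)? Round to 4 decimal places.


d = sqrt((-6-20)^2 + (14-3)^2) = 28.2312

28.2312


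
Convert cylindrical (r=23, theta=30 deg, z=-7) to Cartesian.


x = 23 * cos(30) = 19.9186
y = 23 * sin(30) = 11.5
z = -7

(19.9186, 11.5, -7)


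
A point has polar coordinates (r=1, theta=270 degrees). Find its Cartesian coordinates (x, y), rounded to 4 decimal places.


x = 1 * cos(270) = 0
y = 1 * sin(270) = -1

(0, -1)


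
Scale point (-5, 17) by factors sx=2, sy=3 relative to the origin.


Scaling: (x*sx, y*sy) = (-5*2, 17*3) = (-10, 51)

(-10, 51)


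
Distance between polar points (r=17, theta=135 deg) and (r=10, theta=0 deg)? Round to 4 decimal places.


d = sqrt(r1^2 + r2^2 - 2*r1*r2*cos(t2-t1))
d = sqrt(17^2 + 10^2 - 2*17*10*cos(0-135)) = 25.0882

25.0882


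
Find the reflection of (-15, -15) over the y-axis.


Reflection across y-axis: (x, y) -> (-x, y)
(-15, -15) -> (15, -15)

(15, -15)


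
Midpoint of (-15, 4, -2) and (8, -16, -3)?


Midpoint = ((-15+8)/2, (4+-16)/2, (-2+-3)/2) = (-3.5, -6, -2.5)

(-3.5, -6, -2.5)


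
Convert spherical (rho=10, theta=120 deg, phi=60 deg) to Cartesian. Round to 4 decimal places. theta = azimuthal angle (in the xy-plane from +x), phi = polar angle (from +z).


x = 10 * sin(60) * cos(120) = -4.3301
y = 10 * sin(60) * sin(120) = 7.5
z = 10 * cos(60) = 5

(-4.3301, 7.5, 5)


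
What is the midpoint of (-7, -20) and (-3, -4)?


Midpoint = ((-7+-3)/2, (-20+-4)/2) = (-5, -12)

(-5, -12)


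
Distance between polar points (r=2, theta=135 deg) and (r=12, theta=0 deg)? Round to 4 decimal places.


d = sqrt(r1^2 + r2^2 - 2*r1*r2*cos(t2-t1))
d = sqrt(2^2 + 12^2 - 2*2*12*cos(0-135)) = 13.4886

13.4886


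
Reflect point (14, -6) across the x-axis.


Reflection across x-axis: (x, y) -> (x, -y)
(14, -6) -> (14, 6)

(14, 6)


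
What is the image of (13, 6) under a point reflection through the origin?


Reflection through origin: (x, y) -> (-x, -y)
(13, 6) -> (-13, -6)

(-13, -6)


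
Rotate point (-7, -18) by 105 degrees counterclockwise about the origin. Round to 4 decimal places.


x' = -7*cos(105) - -18*sin(105) = 19.1984
y' = -7*sin(105) + -18*cos(105) = -2.1027

(19.1984, -2.1027)


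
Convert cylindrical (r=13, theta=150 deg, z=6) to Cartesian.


x = 13 * cos(150) = -11.2583
y = 13 * sin(150) = 6.5
z = 6

(-11.2583, 6.5, 6)


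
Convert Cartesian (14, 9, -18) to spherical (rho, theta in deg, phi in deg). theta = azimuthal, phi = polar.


rho = sqrt(14^2 + 9^2 + (-18)^2) = 24.5153
theta = atan2(9, 14) = 32.7352 deg
phi = acos(-18/24.5153) = 137.2426 deg

rho = 24.5153, theta = 32.7352 deg, phi = 137.2426 deg


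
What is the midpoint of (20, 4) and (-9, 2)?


Midpoint = ((20+-9)/2, (4+2)/2) = (5.5, 3)

(5.5, 3)


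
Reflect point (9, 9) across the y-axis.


Reflection across y-axis: (x, y) -> (-x, y)
(9, 9) -> (-9, 9)

(-9, 9)


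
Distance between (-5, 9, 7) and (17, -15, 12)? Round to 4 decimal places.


d = sqrt((17--5)^2 + (-15-9)^2 + (12-7)^2) = 32.9393

32.9393


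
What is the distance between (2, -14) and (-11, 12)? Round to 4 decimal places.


d = sqrt((-11-2)^2 + (12--14)^2) = 29.0689

29.0689


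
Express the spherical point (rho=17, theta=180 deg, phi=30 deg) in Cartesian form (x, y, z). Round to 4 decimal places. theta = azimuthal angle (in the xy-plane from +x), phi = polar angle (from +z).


x = 17 * sin(30) * cos(180) = -8.5
y = 17 * sin(30) * sin(180) = 0
z = 17 * cos(30) = 14.7224

(-8.5, 0, 14.7224)


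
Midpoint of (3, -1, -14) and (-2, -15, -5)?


Midpoint = ((3+-2)/2, (-1+-15)/2, (-14+-5)/2) = (0.5, -8, -9.5)

(0.5, -8, -9.5)


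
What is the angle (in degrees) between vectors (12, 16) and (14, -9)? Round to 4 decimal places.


dot = 12*14 + 16*-9 = 24
|u| = 20, |v| = 16.6433
cos(angle) = 0.0721
angle = 85.8653 degrees

85.8653 degrees


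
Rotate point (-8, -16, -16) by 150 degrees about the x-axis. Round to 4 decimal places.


x' = -8
y' = -16*cos(150) - -16*sin(150) = 21.8564
z' = -16*sin(150) + -16*cos(150) = 5.8564

(-8, 21.8564, 5.8564)


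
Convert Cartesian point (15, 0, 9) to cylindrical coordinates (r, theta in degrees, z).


r = sqrt(15^2 + 0^2) = 15
theta = atan2(0, 15) = 0 deg
z = 9

r = 15, theta = 0 deg, z = 9


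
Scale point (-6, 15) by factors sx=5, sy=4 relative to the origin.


Scaling: (x*sx, y*sy) = (-6*5, 15*4) = (-30, 60)

(-30, 60)


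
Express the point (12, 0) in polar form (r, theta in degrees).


r = sqrt(12^2 + 0^2) = 12
theta = atan2(0, 12) = 0 degrees

r = 12, theta = 0 degrees


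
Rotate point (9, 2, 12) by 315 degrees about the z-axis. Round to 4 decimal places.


x' = 9*cos(315) - 2*sin(315) = 7.7782
y' = 9*sin(315) + 2*cos(315) = -4.9497
z' = 12

(7.7782, -4.9497, 12)


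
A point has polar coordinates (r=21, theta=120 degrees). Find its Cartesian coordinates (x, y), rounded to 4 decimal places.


x = 21 * cos(120) = -10.5
y = 21 * sin(120) = 18.1865

(-10.5, 18.1865)


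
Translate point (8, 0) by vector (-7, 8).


Translation: (x+dx, y+dy) = (8+-7, 0+8) = (1, 8)

(1, 8)


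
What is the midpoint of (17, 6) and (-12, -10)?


Midpoint = ((17+-12)/2, (6+-10)/2) = (2.5, -2)

(2.5, -2)


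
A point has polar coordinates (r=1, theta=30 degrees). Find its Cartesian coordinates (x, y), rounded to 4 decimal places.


x = 1 * cos(30) = 0.866
y = 1 * sin(30) = 0.5

(0.866, 0.5)


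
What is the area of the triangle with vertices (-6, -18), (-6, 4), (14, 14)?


Area = |x1(y2-y3) + x2(y3-y1) + x3(y1-y2)| / 2
= |-6*(4-14) + -6*(14--18) + 14*(-18-4)| / 2
= 220

220


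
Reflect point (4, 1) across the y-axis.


Reflection across y-axis: (x, y) -> (-x, y)
(4, 1) -> (-4, 1)

(-4, 1)


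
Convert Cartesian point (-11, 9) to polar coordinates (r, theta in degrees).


r = sqrt((-11)^2 + 9^2) = 14.2127
theta = atan2(9, -11) = 140.7106 degrees

r = 14.2127, theta = 140.7106 degrees


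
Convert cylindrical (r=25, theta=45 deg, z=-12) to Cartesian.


x = 25 * cos(45) = 17.6777
y = 25 * sin(45) = 17.6777
z = -12

(17.6777, 17.6777, -12)


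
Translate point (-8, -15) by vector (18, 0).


Translation: (x+dx, y+dy) = (-8+18, -15+0) = (10, -15)

(10, -15)


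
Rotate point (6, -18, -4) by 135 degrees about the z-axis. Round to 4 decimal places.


x' = 6*cos(135) - -18*sin(135) = 8.4853
y' = 6*sin(135) + -18*cos(135) = 16.9706
z' = -4

(8.4853, 16.9706, -4)


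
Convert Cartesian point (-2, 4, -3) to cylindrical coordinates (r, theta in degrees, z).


r = sqrt((-2)^2 + 4^2) = 4.4721
theta = atan2(4, -2) = 116.5651 deg
z = -3

r = 4.4721, theta = 116.5651 deg, z = -3


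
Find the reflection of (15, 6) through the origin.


Reflection through origin: (x, y) -> (-x, -y)
(15, 6) -> (-15, -6)

(-15, -6)


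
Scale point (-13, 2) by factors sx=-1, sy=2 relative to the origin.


Scaling: (x*sx, y*sy) = (-13*-1, 2*2) = (13, 4)

(13, 4)


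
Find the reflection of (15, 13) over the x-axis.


Reflection across x-axis: (x, y) -> (x, -y)
(15, 13) -> (15, -13)

(15, -13)


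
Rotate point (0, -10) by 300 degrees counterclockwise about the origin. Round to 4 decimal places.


x' = 0*cos(300) - -10*sin(300) = -8.6603
y' = 0*sin(300) + -10*cos(300) = -5

(-8.6603, -5)


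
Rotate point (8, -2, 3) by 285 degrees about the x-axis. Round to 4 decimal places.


x' = 8
y' = -2*cos(285) - 3*sin(285) = 2.3801
z' = -2*sin(285) + 3*cos(285) = 2.7083

(8, 2.3801, 2.7083)


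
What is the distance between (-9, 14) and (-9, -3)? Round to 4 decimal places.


d = sqrt((-9--9)^2 + (-3-14)^2) = 17

17


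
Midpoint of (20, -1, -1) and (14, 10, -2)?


Midpoint = ((20+14)/2, (-1+10)/2, (-1+-2)/2) = (17, 4.5, -1.5)

(17, 4.5, -1.5)


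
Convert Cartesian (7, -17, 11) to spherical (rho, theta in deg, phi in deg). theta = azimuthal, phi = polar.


rho = sqrt(7^2 + (-17)^2 + 11^2) = 21.4243
theta = atan2(-17, 7) = 292.3801 deg
phi = acos(11/21.4243) = 59.107 deg

rho = 21.4243, theta = 292.3801 deg, phi = 59.107 deg


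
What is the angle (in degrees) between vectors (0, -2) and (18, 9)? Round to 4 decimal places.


dot = 0*18 + -2*9 = -18
|u| = 2, |v| = 20.1246
cos(angle) = -0.4472
angle = 116.5651 degrees

116.5651 degrees


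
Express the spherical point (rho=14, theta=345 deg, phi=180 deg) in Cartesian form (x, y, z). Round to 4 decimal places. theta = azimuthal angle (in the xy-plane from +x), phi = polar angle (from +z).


x = 14 * sin(180) * cos(345) = 0
y = 14 * sin(180) * sin(345) = 0
z = 14 * cos(180) = -14

(0, 0, -14)


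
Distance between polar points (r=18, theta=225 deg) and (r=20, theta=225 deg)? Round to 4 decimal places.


d = sqrt(r1^2 + r2^2 - 2*r1*r2*cos(t2-t1))
d = sqrt(18^2 + 20^2 - 2*18*20*cos(225-225)) = 2

2


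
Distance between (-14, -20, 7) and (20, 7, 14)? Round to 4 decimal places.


d = sqrt((20--14)^2 + (7--20)^2 + (14-7)^2) = 43.9773

43.9773


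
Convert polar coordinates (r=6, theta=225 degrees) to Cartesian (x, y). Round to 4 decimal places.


x = 6 * cos(225) = -4.2426
y = 6 * sin(225) = -4.2426

(-4.2426, -4.2426)


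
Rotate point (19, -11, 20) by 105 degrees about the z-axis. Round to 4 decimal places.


x' = 19*cos(105) - -11*sin(105) = 5.7076
y' = 19*sin(105) + -11*cos(105) = 21.1996
z' = 20

(5.7076, 21.1996, 20)


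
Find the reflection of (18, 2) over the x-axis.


Reflection across x-axis: (x, y) -> (x, -y)
(18, 2) -> (18, -2)

(18, -2)


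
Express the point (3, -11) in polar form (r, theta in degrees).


r = sqrt(3^2 + (-11)^2) = 11.4018
theta = atan2(-11, 3) = 285.2551 degrees

r = 11.4018, theta = 285.2551 degrees


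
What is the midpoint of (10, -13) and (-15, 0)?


Midpoint = ((10+-15)/2, (-13+0)/2) = (-2.5, -6.5)

(-2.5, -6.5)


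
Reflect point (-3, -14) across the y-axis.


Reflection across y-axis: (x, y) -> (-x, y)
(-3, -14) -> (3, -14)

(3, -14)


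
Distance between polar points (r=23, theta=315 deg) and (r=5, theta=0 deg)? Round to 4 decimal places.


d = sqrt(r1^2 + r2^2 - 2*r1*r2*cos(t2-t1))
d = sqrt(23^2 + 5^2 - 2*23*5*cos(0-315)) = 19.783

19.783


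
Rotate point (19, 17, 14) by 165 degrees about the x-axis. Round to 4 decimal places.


x' = 19
y' = 17*cos(165) - 14*sin(165) = -20.0442
z' = 17*sin(165) + 14*cos(165) = -9.123

(19, -20.0442, -9.123)


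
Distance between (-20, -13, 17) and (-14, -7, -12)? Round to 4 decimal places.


d = sqrt((-14--20)^2 + (-7--13)^2 + (-12-17)^2) = 30.2159

30.2159


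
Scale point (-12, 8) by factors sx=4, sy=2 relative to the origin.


Scaling: (x*sx, y*sy) = (-12*4, 8*2) = (-48, 16)

(-48, 16)


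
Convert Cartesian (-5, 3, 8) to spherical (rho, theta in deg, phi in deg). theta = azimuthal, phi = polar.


rho = sqrt((-5)^2 + 3^2 + 8^2) = 9.8995
theta = atan2(3, -5) = 149.0362 deg
phi = acos(8/9.8995) = 36.0871 deg

rho = 9.8995, theta = 149.0362 deg, phi = 36.0871 deg


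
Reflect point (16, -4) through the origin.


Reflection through origin: (x, y) -> (-x, -y)
(16, -4) -> (-16, 4)

(-16, 4)


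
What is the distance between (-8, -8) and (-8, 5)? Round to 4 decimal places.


d = sqrt((-8--8)^2 + (5--8)^2) = 13

13


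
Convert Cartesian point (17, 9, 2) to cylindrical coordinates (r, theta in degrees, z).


r = sqrt(17^2 + 9^2) = 19.2354
theta = atan2(9, 17) = 27.8973 deg
z = 2

r = 19.2354, theta = 27.8973 deg, z = 2


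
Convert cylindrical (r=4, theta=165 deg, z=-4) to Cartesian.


x = 4 * cos(165) = -3.8637
y = 4 * sin(165) = 1.0353
z = -4

(-3.8637, 1.0353, -4)


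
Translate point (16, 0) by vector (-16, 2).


Translation: (x+dx, y+dy) = (16+-16, 0+2) = (0, 2)

(0, 2)


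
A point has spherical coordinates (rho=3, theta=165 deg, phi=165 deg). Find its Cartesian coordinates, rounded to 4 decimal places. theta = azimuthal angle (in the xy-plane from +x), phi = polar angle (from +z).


x = 3 * sin(165) * cos(165) = -0.75
y = 3 * sin(165) * sin(165) = 0.201
z = 3 * cos(165) = -2.8978

(-0.75, 0.201, -2.8978)


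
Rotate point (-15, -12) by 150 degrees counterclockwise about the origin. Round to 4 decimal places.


x' = -15*cos(150) - -12*sin(150) = 18.9904
y' = -15*sin(150) + -12*cos(150) = 2.8923

(18.9904, 2.8923)


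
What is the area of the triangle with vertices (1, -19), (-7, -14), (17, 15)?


Area = |x1(y2-y3) + x2(y3-y1) + x3(y1-y2)| / 2
= |1*(-14-15) + -7*(15--19) + 17*(-19--14)| / 2
= 176

176


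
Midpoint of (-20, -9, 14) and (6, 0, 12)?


Midpoint = ((-20+6)/2, (-9+0)/2, (14+12)/2) = (-7, -4.5, 13)

(-7, -4.5, 13)


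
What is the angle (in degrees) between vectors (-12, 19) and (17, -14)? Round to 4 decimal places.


dot = -12*17 + 19*-14 = -470
|u| = 22.4722, |v| = 22.0227
cos(angle) = -0.9497
angle = 161.7481 degrees

161.7481 degrees


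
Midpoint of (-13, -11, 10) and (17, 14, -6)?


Midpoint = ((-13+17)/2, (-11+14)/2, (10+-6)/2) = (2, 1.5, 2)

(2, 1.5, 2)


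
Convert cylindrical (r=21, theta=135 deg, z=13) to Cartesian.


x = 21 * cos(135) = -14.8492
y = 21 * sin(135) = 14.8492
z = 13

(-14.8492, 14.8492, 13)


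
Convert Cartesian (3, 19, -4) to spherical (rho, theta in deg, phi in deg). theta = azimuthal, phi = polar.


rho = sqrt(3^2 + 19^2 + (-4)^2) = 19.6469
theta = atan2(19, 3) = 81.0274 deg
phi = acos(-4/19.6469) = 101.7472 deg

rho = 19.6469, theta = 81.0274 deg, phi = 101.7472 deg


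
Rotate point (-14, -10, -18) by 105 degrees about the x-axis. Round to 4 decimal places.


x' = -14
y' = -10*cos(105) - -18*sin(105) = 19.9749
z' = -10*sin(105) + -18*cos(105) = -5.0005

(-14, 19.9749, -5.0005)


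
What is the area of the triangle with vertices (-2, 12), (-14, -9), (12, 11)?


Area = |x1(y2-y3) + x2(y3-y1) + x3(y1-y2)| / 2
= |-2*(-9-11) + -14*(11-12) + 12*(12--9)| / 2
= 153

153


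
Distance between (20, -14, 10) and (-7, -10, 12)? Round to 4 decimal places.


d = sqrt((-7-20)^2 + (-10--14)^2 + (12-10)^2) = 27.3679

27.3679


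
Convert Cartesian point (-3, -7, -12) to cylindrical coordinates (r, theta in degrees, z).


r = sqrt((-3)^2 + (-7)^2) = 7.6158
theta = atan2(-7, -3) = 246.8014 deg
z = -12

r = 7.6158, theta = 246.8014 deg, z = -12


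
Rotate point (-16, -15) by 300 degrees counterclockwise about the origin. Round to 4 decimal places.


x' = -16*cos(300) - -15*sin(300) = -20.9904
y' = -16*sin(300) + -15*cos(300) = 6.3564

(-20.9904, 6.3564)


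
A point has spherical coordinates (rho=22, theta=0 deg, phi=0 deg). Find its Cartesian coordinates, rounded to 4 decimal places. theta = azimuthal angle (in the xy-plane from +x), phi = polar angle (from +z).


x = 22 * sin(0) * cos(0) = 0
y = 22 * sin(0) * sin(0) = 0
z = 22 * cos(0) = 22

(0, 0, 22)


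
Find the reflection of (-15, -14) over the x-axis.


Reflection across x-axis: (x, y) -> (x, -y)
(-15, -14) -> (-15, 14)

(-15, 14)


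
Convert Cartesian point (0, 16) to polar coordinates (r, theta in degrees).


r = sqrt(0^2 + 16^2) = 16
theta = atan2(16, 0) = 90 degrees

r = 16, theta = 90 degrees


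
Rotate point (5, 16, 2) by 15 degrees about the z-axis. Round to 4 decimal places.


x' = 5*cos(15) - 16*sin(15) = 0.6885
y' = 5*sin(15) + 16*cos(15) = 16.7489
z' = 2

(0.6885, 16.7489, 2)


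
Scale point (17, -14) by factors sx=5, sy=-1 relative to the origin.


Scaling: (x*sx, y*sy) = (17*5, -14*-1) = (85, 14)

(85, 14)


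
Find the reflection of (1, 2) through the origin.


Reflection through origin: (x, y) -> (-x, -y)
(1, 2) -> (-1, -2)

(-1, -2)


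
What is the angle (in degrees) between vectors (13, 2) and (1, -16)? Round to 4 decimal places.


dot = 13*1 + 2*-16 = -19
|u| = 13.1529, |v| = 16.0312
cos(angle) = -0.0901
angle = 95.1698 degrees

95.1698 degrees


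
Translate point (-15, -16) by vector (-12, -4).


Translation: (x+dx, y+dy) = (-15+-12, -16+-4) = (-27, -20)

(-27, -20)


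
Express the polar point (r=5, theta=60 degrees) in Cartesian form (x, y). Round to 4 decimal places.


x = 5 * cos(60) = 2.5
y = 5 * sin(60) = 4.3301

(2.5, 4.3301)


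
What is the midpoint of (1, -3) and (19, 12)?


Midpoint = ((1+19)/2, (-3+12)/2) = (10, 4.5)

(10, 4.5)


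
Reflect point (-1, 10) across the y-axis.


Reflection across y-axis: (x, y) -> (-x, y)
(-1, 10) -> (1, 10)

(1, 10)


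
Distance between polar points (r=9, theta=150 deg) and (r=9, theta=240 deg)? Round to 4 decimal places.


d = sqrt(r1^2 + r2^2 - 2*r1*r2*cos(t2-t1))
d = sqrt(9^2 + 9^2 - 2*9*9*cos(240-150)) = 12.7279

12.7279


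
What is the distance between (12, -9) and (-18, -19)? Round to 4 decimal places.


d = sqrt((-18-12)^2 + (-19--9)^2) = 31.6228

31.6228


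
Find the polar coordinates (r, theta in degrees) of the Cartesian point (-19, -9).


r = sqrt((-19)^2 + (-9)^2) = 21.0238
theta = atan2(-9, -19) = 205.3462 degrees

r = 21.0238, theta = 205.3462 degrees


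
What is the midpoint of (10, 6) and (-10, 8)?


Midpoint = ((10+-10)/2, (6+8)/2) = (0, 7)

(0, 7)


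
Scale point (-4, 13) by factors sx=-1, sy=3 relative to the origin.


Scaling: (x*sx, y*sy) = (-4*-1, 13*3) = (4, 39)

(4, 39)


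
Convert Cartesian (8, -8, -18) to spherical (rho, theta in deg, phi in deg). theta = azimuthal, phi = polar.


rho = sqrt(8^2 + (-8)^2 + (-18)^2) = 21.2603
theta = atan2(-8, 8) = 315 deg
phi = acos(-18/21.2603) = 147.849 deg

rho = 21.2603, theta = 315 deg, phi = 147.849 deg


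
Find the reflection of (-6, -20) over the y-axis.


Reflection across y-axis: (x, y) -> (-x, y)
(-6, -20) -> (6, -20)

(6, -20)


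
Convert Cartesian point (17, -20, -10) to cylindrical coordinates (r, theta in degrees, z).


r = sqrt(17^2 + (-20)^2) = 26.2488
theta = atan2(-20, 17) = 310.3645 deg
z = -10

r = 26.2488, theta = 310.3645 deg, z = -10


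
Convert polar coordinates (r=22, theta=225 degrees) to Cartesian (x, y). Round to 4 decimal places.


x = 22 * cos(225) = -15.5563
y = 22 * sin(225) = -15.5563

(-15.5563, -15.5563)


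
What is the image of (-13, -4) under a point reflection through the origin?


Reflection through origin: (x, y) -> (-x, -y)
(-13, -4) -> (13, 4)

(13, 4)


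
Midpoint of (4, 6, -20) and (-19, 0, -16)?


Midpoint = ((4+-19)/2, (6+0)/2, (-20+-16)/2) = (-7.5, 3, -18)

(-7.5, 3, -18)


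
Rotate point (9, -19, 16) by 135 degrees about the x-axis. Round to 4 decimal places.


x' = 9
y' = -19*cos(135) - 16*sin(135) = 2.1213
z' = -19*sin(135) + 16*cos(135) = -24.7487

(9, 2.1213, -24.7487)


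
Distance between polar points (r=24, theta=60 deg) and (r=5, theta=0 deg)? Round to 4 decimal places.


d = sqrt(r1^2 + r2^2 - 2*r1*r2*cos(t2-t1))
d = sqrt(24^2 + 5^2 - 2*24*5*cos(0-60)) = 21.9317

21.9317


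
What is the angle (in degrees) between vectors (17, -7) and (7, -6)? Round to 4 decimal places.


dot = 17*7 + -7*-6 = 161
|u| = 18.3848, |v| = 9.2195
cos(angle) = 0.9499
angle = 18.2212 degrees

18.2212 degrees


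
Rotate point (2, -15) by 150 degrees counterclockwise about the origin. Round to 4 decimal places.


x' = 2*cos(150) - -15*sin(150) = 5.7679
y' = 2*sin(150) + -15*cos(150) = 13.9904

(5.7679, 13.9904)


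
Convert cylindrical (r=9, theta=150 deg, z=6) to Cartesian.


x = 9 * cos(150) = -7.7942
y = 9 * sin(150) = 4.5
z = 6

(-7.7942, 4.5, 6)


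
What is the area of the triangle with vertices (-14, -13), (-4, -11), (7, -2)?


Area = |x1(y2-y3) + x2(y3-y1) + x3(y1-y2)| / 2
= |-14*(-11--2) + -4*(-2--13) + 7*(-13--11)| / 2
= 34

34


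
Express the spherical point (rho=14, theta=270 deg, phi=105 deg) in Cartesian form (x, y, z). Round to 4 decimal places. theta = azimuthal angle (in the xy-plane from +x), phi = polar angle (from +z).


x = 14 * sin(105) * cos(270) = 0
y = 14 * sin(105) * sin(270) = -13.523
z = 14 * cos(105) = -3.6235

(0, -13.523, -3.6235)


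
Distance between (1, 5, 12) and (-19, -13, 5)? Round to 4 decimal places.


d = sqrt((-19-1)^2 + (-13-5)^2 + (5-12)^2) = 27.8029

27.8029


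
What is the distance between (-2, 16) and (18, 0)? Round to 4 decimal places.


d = sqrt((18--2)^2 + (0-16)^2) = 25.6125

25.6125


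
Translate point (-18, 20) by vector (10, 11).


Translation: (x+dx, y+dy) = (-18+10, 20+11) = (-8, 31)

(-8, 31)


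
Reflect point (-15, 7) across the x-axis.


Reflection across x-axis: (x, y) -> (x, -y)
(-15, 7) -> (-15, -7)

(-15, -7)


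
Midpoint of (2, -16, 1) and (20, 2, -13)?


Midpoint = ((2+20)/2, (-16+2)/2, (1+-13)/2) = (11, -7, -6)

(11, -7, -6)


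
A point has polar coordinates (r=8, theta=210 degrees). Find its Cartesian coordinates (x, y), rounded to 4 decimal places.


x = 8 * cos(210) = -6.9282
y = 8 * sin(210) = -4

(-6.9282, -4)


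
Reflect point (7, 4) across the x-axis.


Reflection across x-axis: (x, y) -> (x, -y)
(7, 4) -> (7, -4)

(7, -4)
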